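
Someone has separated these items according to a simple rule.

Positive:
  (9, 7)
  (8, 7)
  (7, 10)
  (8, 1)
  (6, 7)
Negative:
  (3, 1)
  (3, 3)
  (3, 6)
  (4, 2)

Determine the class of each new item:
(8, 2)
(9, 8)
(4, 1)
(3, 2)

Positive, Positive, Negative, Negative

'Positive' ⟺ first ≥ 6.
(8, 2): Positive (first 8).
(9, 8): Positive (first 9).
(4, 1): Negative (first 4).
(3, 2): Negative (first 3).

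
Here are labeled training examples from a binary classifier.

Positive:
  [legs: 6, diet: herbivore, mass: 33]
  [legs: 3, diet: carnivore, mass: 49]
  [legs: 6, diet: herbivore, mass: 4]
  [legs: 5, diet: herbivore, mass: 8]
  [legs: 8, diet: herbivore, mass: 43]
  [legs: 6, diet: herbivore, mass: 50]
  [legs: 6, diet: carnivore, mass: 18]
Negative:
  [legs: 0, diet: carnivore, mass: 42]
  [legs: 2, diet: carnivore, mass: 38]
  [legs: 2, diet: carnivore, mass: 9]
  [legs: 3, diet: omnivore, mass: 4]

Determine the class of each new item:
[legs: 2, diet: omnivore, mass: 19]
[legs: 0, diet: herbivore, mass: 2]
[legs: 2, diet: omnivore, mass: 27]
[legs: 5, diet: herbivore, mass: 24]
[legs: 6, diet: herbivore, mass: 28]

Negative, Negative, Negative, Positive, Positive

Rule: legs ≥ 5 OR mass = 49. This holds for each 'Positive' example and fails for each 'Negative' one.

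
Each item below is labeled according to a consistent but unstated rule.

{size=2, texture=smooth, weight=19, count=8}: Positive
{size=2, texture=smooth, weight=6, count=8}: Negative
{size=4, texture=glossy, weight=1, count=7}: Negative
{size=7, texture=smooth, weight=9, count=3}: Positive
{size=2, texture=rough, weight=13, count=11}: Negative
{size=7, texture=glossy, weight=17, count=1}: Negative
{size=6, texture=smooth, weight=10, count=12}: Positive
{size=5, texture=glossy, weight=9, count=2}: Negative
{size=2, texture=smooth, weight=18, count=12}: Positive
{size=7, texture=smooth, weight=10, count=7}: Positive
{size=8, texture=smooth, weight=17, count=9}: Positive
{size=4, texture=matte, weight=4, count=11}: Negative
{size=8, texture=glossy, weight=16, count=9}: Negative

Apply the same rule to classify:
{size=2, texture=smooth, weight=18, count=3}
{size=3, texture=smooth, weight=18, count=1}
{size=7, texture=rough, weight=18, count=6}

Positive, Positive, Negative

One predicate separates the groups cleanly: texture is smooth AND weight ≥ 9.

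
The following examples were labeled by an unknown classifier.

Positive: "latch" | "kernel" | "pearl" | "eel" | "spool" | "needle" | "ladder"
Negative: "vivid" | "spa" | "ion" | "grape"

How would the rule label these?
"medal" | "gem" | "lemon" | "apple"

Comparing the two groups points to one rule — contains 'l'.
"medal" → has 'l' → Positive. "gem" → no 'l' → Negative. "lemon" → has 'l' → Positive. "apple" → has 'l' → Positive.

Positive, Negative, Positive, Positive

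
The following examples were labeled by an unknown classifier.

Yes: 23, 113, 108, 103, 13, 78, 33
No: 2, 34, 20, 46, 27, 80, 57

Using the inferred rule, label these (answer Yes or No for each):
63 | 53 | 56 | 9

Yes, Yes, No, No

Checking candidate rules against both groups, what survives is: ≡ 3 (mod 5).
63: 63 mod 5 = 3, passes → Yes.
53: 53 mod 5 = 3, passes → Yes.
56: 56 mod 5 = 1, fails the rule → No.
9: 9 mod 5 = 4, fails the rule → No.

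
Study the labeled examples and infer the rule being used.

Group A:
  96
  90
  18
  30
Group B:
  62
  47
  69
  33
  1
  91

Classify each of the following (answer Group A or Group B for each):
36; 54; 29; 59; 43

Group A, Group A, Group B, Group B, Group B

The common property of the 'Group A' items is: multiple of 6. No 'Group B' item has it.
36 — 36 = 6·6, hence Group A.
54 — 54 = 6·9, hence Group A.
29 — 29 = 6·4 + 5, hence Group B.
59 — 59 = 6·9 + 5, hence Group B.
43 — 43 = 6·7 + 1, hence Group B.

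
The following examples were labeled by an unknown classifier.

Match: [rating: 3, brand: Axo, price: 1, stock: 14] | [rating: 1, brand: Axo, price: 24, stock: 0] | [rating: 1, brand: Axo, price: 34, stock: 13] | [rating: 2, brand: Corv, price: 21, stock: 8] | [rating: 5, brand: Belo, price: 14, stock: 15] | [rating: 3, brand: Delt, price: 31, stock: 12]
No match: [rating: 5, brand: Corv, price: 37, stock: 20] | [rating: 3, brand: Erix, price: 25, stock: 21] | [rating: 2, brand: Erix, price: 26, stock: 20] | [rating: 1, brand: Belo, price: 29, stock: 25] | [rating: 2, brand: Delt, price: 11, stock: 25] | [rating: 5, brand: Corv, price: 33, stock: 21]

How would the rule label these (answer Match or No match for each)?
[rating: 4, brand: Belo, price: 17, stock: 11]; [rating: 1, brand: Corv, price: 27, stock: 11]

Every 'Match' example satisfies: stock ≤ 15. None of the 'No match' examples do.

Match, Match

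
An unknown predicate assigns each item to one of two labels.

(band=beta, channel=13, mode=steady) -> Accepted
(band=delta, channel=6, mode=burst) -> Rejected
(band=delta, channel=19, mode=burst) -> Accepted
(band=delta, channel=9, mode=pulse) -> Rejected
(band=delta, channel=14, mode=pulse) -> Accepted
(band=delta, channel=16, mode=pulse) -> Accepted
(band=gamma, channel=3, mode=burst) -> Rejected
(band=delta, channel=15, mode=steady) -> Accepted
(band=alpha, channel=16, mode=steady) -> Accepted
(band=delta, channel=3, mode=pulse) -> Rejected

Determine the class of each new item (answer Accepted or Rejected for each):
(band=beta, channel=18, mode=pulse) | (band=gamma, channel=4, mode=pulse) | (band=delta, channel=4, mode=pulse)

The distinguishing property — channel ≥ 13 — holds for all the 'Accepted' cases and none of the 'Rejected' cases.
(band=beta, channel=18, mode=pulse) — channel = 18, hence Accepted. (band=gamma, channel=4, mode=pulse) — channel = 4, hence Rejected. (band=delta, channel=4, mode=pulse) — channel = 4, hence Rejected.

Accepted, Rejected, Rejected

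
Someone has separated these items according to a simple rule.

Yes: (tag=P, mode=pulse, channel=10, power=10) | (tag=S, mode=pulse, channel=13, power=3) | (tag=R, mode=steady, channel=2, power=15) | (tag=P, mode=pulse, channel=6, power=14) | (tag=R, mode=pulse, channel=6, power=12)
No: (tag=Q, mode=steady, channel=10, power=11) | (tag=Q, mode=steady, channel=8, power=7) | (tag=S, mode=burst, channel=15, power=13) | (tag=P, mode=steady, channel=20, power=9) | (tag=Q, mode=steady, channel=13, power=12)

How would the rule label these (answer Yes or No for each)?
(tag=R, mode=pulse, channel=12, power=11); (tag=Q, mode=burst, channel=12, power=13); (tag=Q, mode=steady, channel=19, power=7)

Yes, No, No

The rule appears to be: tag is R OR mode is pulse.
(tag=R, mode=pulse, channel=12, power=11) → tag is R, mode is pulse → Yes.
(tag=Q, mode=burst, channel=12, power=13) → tag is Q, mode is burst → No.
(tag=Q, mode=steady, channel=19, power=7) → tag is Q, mode is steady → No.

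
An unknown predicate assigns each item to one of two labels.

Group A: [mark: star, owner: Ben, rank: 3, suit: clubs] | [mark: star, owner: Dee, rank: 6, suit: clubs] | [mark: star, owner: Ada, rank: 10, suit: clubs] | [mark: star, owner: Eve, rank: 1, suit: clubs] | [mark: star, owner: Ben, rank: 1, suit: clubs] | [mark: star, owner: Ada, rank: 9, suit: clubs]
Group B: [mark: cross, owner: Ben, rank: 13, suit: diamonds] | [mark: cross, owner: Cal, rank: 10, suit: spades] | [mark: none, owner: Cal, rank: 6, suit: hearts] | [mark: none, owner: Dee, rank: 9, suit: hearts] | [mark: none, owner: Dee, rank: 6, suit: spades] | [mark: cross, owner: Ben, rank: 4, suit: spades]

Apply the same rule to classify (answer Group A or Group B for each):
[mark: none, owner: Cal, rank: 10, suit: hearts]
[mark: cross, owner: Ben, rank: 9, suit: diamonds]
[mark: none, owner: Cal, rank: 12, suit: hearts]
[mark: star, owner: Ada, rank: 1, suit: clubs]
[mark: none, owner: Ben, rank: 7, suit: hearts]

Every 'Group A' example satisfies: mark is star. None of the 'Group B' examples do.
Group B: [mark: none, owner: Cal, rank: 10, suit: hearts], since mark is none.
Group B: [mark: cross, owner: Ben, rank: 9, suit: diamonds], since mark is cross.
Group B: [mark: none, owner: Cal, rank: 12, suit: hearts], since mark is none.
Group A: [mark: star, owner: Ada, rank: 1, suit: clubs], since mark is star.
Group B: [mark: none, owner: Ben, rank: 7, suit: hearts], since mark is none.

Group B, Group B, Group B, Group A, Group B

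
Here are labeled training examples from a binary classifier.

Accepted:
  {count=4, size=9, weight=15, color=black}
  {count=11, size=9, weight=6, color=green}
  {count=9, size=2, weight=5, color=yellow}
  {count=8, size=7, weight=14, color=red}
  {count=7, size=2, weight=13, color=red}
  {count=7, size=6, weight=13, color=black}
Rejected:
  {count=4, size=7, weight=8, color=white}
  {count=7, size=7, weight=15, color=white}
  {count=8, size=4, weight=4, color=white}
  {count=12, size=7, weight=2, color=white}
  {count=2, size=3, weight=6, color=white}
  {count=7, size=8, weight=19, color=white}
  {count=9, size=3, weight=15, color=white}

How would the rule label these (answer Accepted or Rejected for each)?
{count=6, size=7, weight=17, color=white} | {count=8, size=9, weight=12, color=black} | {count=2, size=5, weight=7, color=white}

A rule that fits every label: color is not white — true of each 'Accepted' example, false of each 'Rejected' one.
Rejected: {count=6, size=7, weight=17, color=white}, since color is white.
Accepted: {count=8, size=9, weight=12, color=black}, since color is black.
Rejected: {count=2, size=5, weight=7, color=white}, since color is white.

Rejected, Accepted, Rejected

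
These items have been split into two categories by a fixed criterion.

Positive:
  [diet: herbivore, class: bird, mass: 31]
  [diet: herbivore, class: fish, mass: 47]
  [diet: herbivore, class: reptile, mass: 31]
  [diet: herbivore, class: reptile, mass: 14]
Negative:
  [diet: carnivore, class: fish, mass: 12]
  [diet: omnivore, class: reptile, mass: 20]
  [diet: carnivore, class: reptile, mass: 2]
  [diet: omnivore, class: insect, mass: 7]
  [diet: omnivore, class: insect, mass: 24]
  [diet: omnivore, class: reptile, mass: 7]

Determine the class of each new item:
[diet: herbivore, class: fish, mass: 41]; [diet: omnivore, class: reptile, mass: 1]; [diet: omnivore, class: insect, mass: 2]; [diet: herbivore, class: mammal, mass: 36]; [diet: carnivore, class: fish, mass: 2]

The rule appears to be: diet is herbivore.
Positive: [diet: herbivore, class: fish, mass: 41], since diet is herbivore.
Negative: [diet: omnivore, class: reptile, mass: 1], since diet is omnivore.
Negative: [diet: omnivore, class: insect, mass: 2], since diet is omnivore.
Positive: [diet: herbivore, class: mammal, mass: 36], since diet is herbivore.
Negative: [diet: carnivore, class: fish, mass: 2], since diet is carnivore.

Positive, Negative, Negative, Positive, Negative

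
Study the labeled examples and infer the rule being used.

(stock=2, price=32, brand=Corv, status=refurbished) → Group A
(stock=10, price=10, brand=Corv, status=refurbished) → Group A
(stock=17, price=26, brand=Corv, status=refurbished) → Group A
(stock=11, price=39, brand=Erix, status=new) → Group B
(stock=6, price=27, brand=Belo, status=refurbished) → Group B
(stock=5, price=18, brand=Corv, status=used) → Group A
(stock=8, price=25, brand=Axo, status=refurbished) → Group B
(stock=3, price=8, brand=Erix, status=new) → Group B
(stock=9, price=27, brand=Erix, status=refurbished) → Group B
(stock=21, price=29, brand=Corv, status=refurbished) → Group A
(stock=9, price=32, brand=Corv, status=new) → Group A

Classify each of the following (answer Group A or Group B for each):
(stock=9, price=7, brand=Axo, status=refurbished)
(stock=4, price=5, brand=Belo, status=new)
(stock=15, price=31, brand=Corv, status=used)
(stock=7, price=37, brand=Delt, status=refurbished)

Group B, Group B, Group A, Group B

The common property of the 'Group A' items is: brand is Corv. No 'Group B' item has it.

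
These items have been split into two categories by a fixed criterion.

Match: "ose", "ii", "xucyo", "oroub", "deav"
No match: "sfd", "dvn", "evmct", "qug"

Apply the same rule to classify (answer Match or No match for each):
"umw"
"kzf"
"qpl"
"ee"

'Match' ⟺ has ≥ 2 vowels.
"umw" — 1 vowel, hence No match. "kzf" — 0 vowels, hence No match. "qpl" — 0 vowels, hence No match. "ee" — 2 vowels, hence Match.

No match, No match, No match, Match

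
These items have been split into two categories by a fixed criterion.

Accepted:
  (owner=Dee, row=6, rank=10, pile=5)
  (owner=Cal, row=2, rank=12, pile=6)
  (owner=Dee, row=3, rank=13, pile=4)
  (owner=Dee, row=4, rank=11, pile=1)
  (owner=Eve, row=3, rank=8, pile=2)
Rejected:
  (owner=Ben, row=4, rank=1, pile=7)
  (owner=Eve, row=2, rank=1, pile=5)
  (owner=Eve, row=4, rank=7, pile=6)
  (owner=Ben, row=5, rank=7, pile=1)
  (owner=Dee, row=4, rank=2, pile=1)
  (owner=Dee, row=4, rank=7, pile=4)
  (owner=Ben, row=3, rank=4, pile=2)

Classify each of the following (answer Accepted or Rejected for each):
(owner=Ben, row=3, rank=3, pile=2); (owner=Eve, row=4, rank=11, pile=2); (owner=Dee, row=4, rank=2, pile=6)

One predicate separates the groups cleanly: rank ≥ 8.
(owner=Ben, row=3, rank=3, pile=2): rank = 3, does not pass → Rejected. (owner=Eve, row=4, rank=11, pile=2): rank = 11, meets the rule → Accepted. (owner=Dee, row=4, rank=2, pile=6): rank = 2, does not pass → Rejected.

Rejected, Accepted, Rejected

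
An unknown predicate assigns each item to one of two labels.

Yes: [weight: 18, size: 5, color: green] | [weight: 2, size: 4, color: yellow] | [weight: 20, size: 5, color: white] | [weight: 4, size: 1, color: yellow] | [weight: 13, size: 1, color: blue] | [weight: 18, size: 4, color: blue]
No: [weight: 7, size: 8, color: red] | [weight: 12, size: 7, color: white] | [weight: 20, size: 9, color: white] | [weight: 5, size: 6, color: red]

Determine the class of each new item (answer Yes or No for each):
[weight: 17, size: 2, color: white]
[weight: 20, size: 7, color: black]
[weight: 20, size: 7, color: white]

Yes, No, No

A rule that fits every label: size ≤ 5 — true of each 'Yes' example, false of each 'No' one.
[weight: 17, size: 2, color: white] → size = 2 → Yes.
[weight: 20, size: 7, color: black] → size = 7 → No.
[weight: 20, size: 7, color: white] → size = 7 → No.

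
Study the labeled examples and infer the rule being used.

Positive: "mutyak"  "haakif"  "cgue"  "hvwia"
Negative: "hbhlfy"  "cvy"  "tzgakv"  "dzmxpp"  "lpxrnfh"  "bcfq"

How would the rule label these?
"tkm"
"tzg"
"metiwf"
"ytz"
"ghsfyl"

Negative, Negative, Positive, Negative, Negative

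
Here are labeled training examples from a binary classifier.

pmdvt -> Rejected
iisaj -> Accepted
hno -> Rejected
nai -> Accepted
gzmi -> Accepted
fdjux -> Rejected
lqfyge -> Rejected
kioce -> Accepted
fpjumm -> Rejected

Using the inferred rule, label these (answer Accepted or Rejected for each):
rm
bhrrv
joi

The rule appears to be: contains 'i'.
rm: no 'i', does not fit → Rejected.
bhrrv: no 'i', does not fit → Rejected.
joi: has 'i', matches → Accepted.

Rejected, Rejected, Accepted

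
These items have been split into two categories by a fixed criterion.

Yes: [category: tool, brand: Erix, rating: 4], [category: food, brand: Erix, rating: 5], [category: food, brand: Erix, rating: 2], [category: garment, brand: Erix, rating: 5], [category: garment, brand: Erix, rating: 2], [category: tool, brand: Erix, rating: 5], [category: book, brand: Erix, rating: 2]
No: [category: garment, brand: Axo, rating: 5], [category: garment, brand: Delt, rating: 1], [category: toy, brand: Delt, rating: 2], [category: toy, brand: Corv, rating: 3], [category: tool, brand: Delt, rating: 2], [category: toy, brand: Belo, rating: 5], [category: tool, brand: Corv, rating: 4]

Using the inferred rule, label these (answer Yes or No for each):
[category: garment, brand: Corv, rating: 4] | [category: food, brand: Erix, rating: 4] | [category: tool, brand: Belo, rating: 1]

The simplest hypothesis consistent with all the labels is: brand is Erix.
[category: garment, brand: Corv, rating: 4]: brand is Corv, doesn't qualify → No. [category: food, brand: Erix, rating: 4]: brand is Erix, satisfies this → Yes. [category: tool, brand: Belo, rating: 1]: brand is Belo, doesn't qualify → No.

No, Yes, No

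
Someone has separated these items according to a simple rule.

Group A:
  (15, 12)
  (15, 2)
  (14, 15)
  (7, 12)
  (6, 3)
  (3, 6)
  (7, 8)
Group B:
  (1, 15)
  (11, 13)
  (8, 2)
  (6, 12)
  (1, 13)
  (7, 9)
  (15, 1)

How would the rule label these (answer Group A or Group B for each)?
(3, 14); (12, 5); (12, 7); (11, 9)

Group A, Group A, Group A, Group B

The pattern is that an item is 'Group A' exactly when: sum is odd.
(3, 14) → 3+14 = 17 → Group A.
(12, 5) → 12+5 = 17 → Group A.
(12, 7) → 12+7 = 19 → Group A.
(11, 9) → 11+9 = 20 → Group B.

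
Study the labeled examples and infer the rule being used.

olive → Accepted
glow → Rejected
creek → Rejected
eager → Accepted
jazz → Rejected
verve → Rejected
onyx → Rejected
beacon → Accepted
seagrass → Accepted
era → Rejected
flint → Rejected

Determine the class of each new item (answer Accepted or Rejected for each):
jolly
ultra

Rejected, Rejected

The simplest hypothesis consistent with all the labels is: has ≥ 3 vowels.
jolly: Rejected (1 vowel). ultra: Rejected (2 vowels).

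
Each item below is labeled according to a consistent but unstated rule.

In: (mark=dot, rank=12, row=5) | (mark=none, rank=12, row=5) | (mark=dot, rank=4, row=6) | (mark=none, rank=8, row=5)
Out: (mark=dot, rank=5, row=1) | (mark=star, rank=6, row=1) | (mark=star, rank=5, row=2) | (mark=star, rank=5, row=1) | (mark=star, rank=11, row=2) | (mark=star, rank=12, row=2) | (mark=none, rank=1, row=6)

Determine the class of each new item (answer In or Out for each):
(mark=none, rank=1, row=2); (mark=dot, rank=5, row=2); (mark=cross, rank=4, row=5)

Rule: rank ≥ 4 AND row ≥ 5. This holds for each 'In' example and fails for each 'Out' one.
(mark=none, rank=1, row=2) — rank = 1, row = 2, hence Out.
(mark=dot, rank=5, row=2) — rank = 5, row = 2, hence Out.
(mark=cross, rank=4, row=5) — rank = 4, row = 5, hence In.

Out, Out, In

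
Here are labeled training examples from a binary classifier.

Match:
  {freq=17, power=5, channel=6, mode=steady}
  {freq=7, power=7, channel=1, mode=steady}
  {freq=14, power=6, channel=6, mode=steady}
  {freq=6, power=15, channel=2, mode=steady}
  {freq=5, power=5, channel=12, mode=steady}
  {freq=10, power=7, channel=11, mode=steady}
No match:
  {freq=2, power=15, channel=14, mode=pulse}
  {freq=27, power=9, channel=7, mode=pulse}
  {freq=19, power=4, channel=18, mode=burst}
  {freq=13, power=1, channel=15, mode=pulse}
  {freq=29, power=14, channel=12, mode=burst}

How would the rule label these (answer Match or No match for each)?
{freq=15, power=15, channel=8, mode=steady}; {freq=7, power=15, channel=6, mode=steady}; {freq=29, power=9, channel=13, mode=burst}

Match, Match, No match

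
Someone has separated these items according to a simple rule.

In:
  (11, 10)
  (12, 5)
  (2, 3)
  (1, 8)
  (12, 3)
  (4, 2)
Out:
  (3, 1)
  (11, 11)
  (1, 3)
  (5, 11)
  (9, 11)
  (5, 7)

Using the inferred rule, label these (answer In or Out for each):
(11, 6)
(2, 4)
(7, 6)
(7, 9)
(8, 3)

The distinguishing property — product is even — holds for all the 'In' cases and none of the 'Out' cases.

In, In, In, Out, In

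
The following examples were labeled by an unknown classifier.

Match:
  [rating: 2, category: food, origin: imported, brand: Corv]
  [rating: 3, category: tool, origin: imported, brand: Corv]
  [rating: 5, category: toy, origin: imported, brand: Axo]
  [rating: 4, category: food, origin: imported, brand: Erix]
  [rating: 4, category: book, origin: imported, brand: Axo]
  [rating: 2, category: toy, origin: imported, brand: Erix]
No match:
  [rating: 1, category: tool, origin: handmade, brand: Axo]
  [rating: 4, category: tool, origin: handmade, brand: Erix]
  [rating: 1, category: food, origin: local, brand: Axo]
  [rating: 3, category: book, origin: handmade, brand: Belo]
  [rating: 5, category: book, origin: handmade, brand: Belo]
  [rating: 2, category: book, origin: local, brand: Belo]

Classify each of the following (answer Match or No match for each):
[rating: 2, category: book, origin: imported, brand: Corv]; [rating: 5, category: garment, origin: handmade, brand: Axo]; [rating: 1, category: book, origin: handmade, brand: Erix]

Match, No match, No match

The common property of the 'Match' items is: origin is imported. No 'No match' item has it.
[rating: 2, category: book, origin: imported, brand: Corv]: Match (origin is imported).
[rating: 5, category: garment, origin: handmade, brand: Axo]: No match (origin is handmade).
[rating: 1, category: book, origin: handmade, brand: Erix]: No match (origin is handmade).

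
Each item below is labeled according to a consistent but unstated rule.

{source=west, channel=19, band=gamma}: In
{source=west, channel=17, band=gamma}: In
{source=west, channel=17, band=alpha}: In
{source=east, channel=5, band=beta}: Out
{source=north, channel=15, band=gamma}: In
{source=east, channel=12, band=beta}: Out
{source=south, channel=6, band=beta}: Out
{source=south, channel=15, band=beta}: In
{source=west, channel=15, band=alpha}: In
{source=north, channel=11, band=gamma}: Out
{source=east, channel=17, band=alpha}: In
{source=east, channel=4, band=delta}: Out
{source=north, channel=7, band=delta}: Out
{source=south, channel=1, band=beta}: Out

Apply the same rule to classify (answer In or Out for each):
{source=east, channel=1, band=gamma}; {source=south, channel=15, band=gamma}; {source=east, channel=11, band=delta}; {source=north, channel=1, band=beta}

The pattern is that an item is 'In' exactly when: channel ≥ 15.

Out, In, Out, Out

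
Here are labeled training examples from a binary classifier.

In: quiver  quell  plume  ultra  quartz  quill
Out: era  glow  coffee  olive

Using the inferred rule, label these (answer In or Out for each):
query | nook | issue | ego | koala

In, Out, In, Out, Out

The distinguishing property — contains 'u' — holds for all the 'In' cases and none of the 'Out' cases.
query — has 'u', hence In. nook — no 'u', hence Out. issue — has 'u', hence In. ego — no 'u', hence Out. koala — no 'u', hence Out.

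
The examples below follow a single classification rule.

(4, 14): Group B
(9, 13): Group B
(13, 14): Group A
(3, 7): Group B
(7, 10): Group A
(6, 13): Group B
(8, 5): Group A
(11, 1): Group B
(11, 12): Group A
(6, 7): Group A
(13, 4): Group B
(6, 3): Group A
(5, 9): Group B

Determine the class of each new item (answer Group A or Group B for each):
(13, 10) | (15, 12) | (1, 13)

The rule appears to be: |first − second| ≤ 3.

Group A, Group A, Group B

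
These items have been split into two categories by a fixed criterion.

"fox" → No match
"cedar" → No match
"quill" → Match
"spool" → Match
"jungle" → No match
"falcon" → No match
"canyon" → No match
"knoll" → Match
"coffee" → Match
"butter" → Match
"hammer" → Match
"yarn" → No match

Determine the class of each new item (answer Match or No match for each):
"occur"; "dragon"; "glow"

Match, No match, No match

All 'Match' examples share one property — has a double letter — and every 'No match' example lacks it.
"occur": 'cc' doubled — meets the rule, so Match. "dragon": no doubled letter — does not pass, so No match. "glow": no doubled letter — does not pass, so No match.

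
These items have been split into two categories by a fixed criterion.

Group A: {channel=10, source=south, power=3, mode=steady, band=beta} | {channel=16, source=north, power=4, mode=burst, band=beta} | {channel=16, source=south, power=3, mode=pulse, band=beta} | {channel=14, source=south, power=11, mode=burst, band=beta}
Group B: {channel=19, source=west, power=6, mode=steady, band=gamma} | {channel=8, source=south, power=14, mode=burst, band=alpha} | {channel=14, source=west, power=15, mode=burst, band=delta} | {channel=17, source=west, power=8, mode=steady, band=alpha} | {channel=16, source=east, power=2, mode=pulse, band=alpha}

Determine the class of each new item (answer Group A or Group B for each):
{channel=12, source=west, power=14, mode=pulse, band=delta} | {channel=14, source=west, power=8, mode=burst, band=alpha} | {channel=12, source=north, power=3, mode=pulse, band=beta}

One predicate separates the groups cleanly: band is beta.
{channel=12, source=west, power=14, mode=pulse, band=delta}: Group B (band is delta). {channel=14, source=west, power=8, mode=burst, band=alpha}: Group B (band is alpha). {channel=12, source=north, power=3, mode=pulse, band=beta}: Group A (band is beta).

Group B, Group B, Group A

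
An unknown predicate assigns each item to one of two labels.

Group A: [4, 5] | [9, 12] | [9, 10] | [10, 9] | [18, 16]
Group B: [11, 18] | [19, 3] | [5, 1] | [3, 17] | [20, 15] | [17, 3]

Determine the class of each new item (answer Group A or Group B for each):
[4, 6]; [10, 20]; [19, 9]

Group A, Group B, Group B

One predicate separates the groups cleanly: |first − second| ≤ 3.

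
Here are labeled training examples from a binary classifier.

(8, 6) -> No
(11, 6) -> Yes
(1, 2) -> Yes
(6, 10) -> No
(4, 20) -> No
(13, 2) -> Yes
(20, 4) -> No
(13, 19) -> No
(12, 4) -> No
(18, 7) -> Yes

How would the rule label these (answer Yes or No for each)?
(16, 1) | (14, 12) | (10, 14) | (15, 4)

Yes, No, No, Yes

'Yes' ⟺ sum is odd.
(16, 1) → 16+1 = 17 → Yes.
(14, 12) → 14+12 = 26 → No.
(10, 14) → 10+14 = 24 → No.
(15, 4) → 15+4 = 19 → Yes.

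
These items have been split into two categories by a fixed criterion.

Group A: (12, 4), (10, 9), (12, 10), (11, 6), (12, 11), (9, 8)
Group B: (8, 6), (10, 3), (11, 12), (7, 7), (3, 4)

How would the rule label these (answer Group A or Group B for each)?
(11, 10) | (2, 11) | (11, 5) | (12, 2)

The pattern is that an item is 'Group A' exactly when: first > second AND sum ≥ 16.
(11, 10): 11 > 10, 11+10 = 21 — checks out, so Group A. (2, 11): 2 < 11, 2+11 = 13 — doesn't match, so Group B. (11, 5): 11 > 5, 11+5 = 16 — checks out, so Group A. (12, 2): 12 > 2, 12+2 = 14 — doesn't match, so Group B.

Group A, Group B, Group A, Group B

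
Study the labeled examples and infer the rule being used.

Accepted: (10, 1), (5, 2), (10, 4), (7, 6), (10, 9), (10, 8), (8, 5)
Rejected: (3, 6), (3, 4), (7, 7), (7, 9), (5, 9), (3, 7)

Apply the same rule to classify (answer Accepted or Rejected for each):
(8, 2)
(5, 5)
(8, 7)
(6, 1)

The pattern is that an item is 'Accepted' exactly when: first > second.
(8, 2): 8 > 2, meets the rule → Accepted. (5, 5): 5 = 5, fails the rule → Rejected. (8, 7): 8 > 7, meets the rule → Accepted. (6, 1): 6 > 1, meets the rule → Accepted.

Accepted, Rejected, Accepted, Accepted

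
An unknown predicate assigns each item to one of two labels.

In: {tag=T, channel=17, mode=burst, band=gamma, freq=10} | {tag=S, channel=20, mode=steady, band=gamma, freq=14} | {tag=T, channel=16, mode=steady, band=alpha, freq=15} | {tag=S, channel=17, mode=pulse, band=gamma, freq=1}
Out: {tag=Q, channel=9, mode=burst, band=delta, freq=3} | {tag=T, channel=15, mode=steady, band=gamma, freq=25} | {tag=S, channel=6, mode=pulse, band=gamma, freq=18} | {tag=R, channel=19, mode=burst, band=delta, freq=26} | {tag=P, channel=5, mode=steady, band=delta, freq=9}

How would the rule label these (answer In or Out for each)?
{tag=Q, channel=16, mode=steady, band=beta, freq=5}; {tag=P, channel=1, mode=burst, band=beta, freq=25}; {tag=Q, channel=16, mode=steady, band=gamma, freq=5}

The pattern is that an item is 'In' exactly when: channel ≥ 15 AND freq ≤ 15.
{tag=Q, channel=16, mode=steady, band=beta, freq=5} — channel = 16, freq = 5, hence In.
{tag=P, channel=1, mode=burst, band=beta, freq=25} — channel = 1, freq = 25, hence Out.
{tag=Q, channel=16, mode=steady, band=gamma, freq=5} — channel = 16, freq = 5, hence In.

In, Out, In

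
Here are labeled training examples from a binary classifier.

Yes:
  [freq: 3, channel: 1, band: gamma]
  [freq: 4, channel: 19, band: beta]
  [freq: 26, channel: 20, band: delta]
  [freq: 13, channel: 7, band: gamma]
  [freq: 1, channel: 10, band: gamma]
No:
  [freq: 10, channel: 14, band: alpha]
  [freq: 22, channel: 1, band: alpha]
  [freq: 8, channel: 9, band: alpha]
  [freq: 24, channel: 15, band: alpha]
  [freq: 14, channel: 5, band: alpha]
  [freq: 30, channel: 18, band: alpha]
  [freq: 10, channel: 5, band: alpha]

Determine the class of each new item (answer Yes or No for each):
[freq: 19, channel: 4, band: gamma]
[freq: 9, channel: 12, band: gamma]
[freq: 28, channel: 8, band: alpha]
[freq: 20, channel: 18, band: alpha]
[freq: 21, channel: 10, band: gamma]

Yes, Yes, No, No, Yes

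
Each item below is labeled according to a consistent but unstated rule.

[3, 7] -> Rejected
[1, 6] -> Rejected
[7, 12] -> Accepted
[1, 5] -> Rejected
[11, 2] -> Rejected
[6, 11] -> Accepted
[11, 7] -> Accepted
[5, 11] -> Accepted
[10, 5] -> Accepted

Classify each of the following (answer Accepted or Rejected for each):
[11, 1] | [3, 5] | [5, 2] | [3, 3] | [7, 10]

Rejected, Rejected, Rejected, Rejected, Accepted

A rule that fits every label: sum ≥ 15 — true of each 'Accepted' example, false of each 'Rejected' one.
[11, 1] — 11+1 = 12, hence Rejected.
[3, 5] — 3+5 = 8, hence Rejected.
[5, 2] — 5+2 = 7, hence Rejected.
[3, 3] — 3+3 = 6, hence Rejected.
[7, 10] — 7+10 = 17, hence Accepted.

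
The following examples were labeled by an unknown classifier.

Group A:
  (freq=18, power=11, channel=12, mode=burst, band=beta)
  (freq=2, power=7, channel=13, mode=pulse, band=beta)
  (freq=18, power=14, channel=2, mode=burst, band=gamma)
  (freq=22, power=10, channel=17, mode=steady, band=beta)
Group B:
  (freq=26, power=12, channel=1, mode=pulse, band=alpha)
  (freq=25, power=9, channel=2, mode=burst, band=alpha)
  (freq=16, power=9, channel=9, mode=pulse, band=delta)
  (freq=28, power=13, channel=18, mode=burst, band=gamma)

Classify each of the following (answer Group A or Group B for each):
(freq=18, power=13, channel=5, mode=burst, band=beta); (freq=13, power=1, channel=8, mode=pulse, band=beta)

Group A, Group A

One predicate separates the groups cleanly: band is beta OR freq = 18.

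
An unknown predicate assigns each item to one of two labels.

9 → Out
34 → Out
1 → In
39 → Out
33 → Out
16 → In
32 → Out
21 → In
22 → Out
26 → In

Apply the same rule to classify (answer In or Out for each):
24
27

Out, Out

'In' ⟺ ≡ 1 (mod 5).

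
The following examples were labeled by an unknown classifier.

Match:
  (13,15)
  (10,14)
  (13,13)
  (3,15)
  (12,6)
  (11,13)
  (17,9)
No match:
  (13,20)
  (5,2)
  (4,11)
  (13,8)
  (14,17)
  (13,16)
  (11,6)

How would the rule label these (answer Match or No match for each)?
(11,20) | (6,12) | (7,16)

The simplest hypothesis consistent with all the labels is: sum is even.
(11,20): 11+20 = 31, does not satisfy this → No match. (6,12): 6+12 = 18, has this property → Match. (7,16): 7+16 = 23, does not satisfy this → No match.

No match, Match, No match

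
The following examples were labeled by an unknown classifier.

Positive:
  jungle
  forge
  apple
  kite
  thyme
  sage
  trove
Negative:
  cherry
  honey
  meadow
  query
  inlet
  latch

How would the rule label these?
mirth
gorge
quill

Rule: ends with 'e'. This holds for each 'Positive' example and fails for each 'Negative' one.

Negative, Positive, Negative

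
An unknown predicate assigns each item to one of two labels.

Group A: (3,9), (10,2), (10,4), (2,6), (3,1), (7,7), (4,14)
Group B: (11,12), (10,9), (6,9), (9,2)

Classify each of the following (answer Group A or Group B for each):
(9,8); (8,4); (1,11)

Looking at the examples, the only property every 'Group A' case has and every 'Group B' case lacks is: sum is even.

Group B, Group A, Group A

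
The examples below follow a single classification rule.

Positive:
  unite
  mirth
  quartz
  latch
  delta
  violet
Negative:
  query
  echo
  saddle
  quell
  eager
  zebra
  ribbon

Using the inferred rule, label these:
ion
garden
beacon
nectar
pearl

Checking candidate rules against both groups, what survives is: contains 't'.
ion → no 't' → Negative.
garden → no 't' → Negative.
beacon → no 't' → Negative.
nectar → has 't' → Positive.
pearl → no 't' → Negative.

Negative, Negative, Negative, Positive, Negative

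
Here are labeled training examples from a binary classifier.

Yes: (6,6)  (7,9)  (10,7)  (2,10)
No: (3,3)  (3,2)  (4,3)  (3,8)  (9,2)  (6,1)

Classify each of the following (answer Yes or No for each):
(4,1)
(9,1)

Rule: sum ≥ 12. This holds for each 'Yes' example and fails for each 'No' one.
No: (4,1), since 4+1 = 5.
No: (9,1), since 9+1 = 10.

No, No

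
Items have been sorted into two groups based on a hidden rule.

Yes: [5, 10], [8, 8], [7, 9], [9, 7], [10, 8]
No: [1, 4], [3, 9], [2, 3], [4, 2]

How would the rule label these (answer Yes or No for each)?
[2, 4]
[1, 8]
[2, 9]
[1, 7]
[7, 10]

No, No, No, No, Yes

The simplest hypothesis consistent with all the labels is: sum ≥ 15.
[2, 4] — 2+4 = 6, hence No. [1, 8] — 1+8 = 9, hence No. [2, 9] — 2+9 = 11, hence No. [1, 7] — 1+7 = 8, hence No. [7, 10] — 7+10 = 17, hence Yes.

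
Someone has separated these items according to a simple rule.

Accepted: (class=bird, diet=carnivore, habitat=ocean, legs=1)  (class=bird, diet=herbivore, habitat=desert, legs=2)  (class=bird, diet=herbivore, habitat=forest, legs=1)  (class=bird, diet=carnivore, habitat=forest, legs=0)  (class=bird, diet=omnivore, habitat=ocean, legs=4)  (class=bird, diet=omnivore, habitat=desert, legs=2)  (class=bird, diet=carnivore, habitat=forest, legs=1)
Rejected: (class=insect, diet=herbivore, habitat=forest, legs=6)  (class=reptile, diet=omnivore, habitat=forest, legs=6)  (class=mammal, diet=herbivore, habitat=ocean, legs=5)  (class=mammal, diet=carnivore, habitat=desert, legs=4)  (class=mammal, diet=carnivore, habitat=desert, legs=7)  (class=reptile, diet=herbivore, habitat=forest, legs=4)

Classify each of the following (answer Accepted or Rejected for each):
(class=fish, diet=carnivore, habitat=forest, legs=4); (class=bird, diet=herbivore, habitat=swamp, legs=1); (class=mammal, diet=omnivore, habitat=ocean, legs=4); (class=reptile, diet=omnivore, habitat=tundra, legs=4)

Rejected, Accepted, Rejected, Rejected

The rule appears to be: class is bird.
(class=fish, diet=carnivore, habitat=forest, legs=4): class is fish, does not satisfy this → Rejected.
(class=bird, diet=herbivore, habitat=swamp, legs=1): class is bird, matches → Accepted.
(class=mammal, diet=omnivore, habitat=ocean, legs=4): class is mammal, does not satisfy this → Rejected.
(class=reptile, diet=omnivore, habitat=tundra, legs=4): class is reptile, does not satisfy this → Rejected.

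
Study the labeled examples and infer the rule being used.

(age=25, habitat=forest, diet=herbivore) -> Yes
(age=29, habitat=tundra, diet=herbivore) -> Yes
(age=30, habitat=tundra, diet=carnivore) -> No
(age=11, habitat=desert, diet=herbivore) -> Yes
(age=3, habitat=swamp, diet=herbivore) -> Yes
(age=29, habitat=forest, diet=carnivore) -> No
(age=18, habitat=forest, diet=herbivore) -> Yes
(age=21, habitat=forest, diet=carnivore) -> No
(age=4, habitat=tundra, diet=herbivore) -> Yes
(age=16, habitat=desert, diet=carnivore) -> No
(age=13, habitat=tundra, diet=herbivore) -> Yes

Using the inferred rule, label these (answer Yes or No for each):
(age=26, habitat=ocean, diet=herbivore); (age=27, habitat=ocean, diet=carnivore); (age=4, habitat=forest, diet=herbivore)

Yes, No, Yes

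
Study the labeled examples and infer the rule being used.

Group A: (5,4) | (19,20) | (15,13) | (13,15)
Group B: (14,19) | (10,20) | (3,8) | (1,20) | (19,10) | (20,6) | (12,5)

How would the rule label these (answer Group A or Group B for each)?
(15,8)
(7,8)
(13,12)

The classifier is using: |first − second| ≤ 2.
(15,8): |15−8| = 7 — doesn't qualify, so Group B. (7,8): |7−8| = 1 — matches, so Group A. (13,12): |13−12| = 1 — matches, so Group A.

Group B, Group A, Group A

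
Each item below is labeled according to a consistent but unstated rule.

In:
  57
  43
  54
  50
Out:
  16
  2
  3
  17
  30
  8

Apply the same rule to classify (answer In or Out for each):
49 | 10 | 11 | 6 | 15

Rule: at least 43. This holds for each 'In' example and fails for each 'Out' one.
49: 49 ≥ 43 — passes, so In.
10: 10 < 43 — fails this test, so Out.
11: 11 < 43 — fails this test, so Out.
6: 6 < 43 — fails this test, so Out.
15: 15 < 43 — fails this test, so Out.

In, Out, Out, Out, Out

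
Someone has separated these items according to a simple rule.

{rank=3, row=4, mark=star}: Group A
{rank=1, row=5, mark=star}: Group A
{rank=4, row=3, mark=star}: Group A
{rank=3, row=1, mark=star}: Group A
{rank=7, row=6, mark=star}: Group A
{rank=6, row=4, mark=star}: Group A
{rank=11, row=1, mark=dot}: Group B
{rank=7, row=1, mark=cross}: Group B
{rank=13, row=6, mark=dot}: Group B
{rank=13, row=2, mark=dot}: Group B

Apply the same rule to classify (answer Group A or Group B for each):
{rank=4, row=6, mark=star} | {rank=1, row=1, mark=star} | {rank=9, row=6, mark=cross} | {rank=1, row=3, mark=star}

The rule appears to be: mark is star.
{rank=4, row=6, mark=star} → mark is star → Group A.
{rank=1, row=1, mark=star} → mark is star → Group A.
{rank=9, row=6, mark=cross} → mark is cross → Group B.
{rank=1, row=3, mark=star} → mark is star → Group A.

Group A, Group A, Group B, Group A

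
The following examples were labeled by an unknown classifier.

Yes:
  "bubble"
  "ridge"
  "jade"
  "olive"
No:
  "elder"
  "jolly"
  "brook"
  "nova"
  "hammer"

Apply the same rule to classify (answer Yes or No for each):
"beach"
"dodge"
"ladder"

Looking at the examples, the only property every 'Yes' case has and every 'No' case lacks is: ends with 'e'.
"beach": ends with 'h' — fails this test, so No. "dodge": ends with 'e' — satisfies this, so Yes. "ladder": ends with 'r' — fails this test, so No.

No, Yes, No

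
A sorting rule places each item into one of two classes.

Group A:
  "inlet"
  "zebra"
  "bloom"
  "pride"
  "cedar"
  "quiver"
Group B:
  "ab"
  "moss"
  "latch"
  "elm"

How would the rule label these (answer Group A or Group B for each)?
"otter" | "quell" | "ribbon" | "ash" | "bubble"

Group A, Group A, Group A, Group B, Group A

Rule: has ≥ 2 vowels. This holds for each 'Group A' example and fails for each 'Group B' one.
Group A: "otter", since 2 vowels. Group A: "quell", since 2 vowels. Group A: "ribbon", since 2 vowels. Group B: "ash", since 1 vowel. Group A: "bubble", since 2 vowels.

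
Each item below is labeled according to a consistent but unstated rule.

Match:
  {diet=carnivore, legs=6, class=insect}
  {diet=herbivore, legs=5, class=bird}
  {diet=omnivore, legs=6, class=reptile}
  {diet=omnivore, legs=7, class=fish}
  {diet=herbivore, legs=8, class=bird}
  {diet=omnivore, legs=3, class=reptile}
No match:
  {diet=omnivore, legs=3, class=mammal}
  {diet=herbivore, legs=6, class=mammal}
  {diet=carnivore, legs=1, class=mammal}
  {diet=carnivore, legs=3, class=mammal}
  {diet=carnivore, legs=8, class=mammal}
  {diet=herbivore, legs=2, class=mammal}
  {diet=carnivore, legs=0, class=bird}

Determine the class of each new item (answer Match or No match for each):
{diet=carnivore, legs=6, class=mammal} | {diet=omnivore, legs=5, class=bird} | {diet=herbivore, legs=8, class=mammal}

No match, Match, No match

The simplest hypothesis consistent with all the labels is: class is not mammal AND legs ≥ 1.
{diet=carnivore, legs=6, class=mammal}: class is mammal, legs = 6, fails this test → No match.
{diet=omnivore, legs=5, class=bird}: class is bird, legs = 5, meets the rule → Match.
{diet=herbivore, legs=8, class=mammal}: class is mammal, legs = 8, fails this test → No match.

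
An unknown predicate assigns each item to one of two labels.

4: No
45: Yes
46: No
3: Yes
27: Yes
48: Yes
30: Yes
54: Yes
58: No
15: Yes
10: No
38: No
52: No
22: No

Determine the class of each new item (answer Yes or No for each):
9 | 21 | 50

Rule: multiple of 3. This holds for each 'Yes' example and fails for each 'No' one.
9 — 9 = 3·3, hence Yes. 21 — 21 = 3·7, hence Yes. 50 — 50 = 3·16 + 2, hence No.

Yes, Yes, No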